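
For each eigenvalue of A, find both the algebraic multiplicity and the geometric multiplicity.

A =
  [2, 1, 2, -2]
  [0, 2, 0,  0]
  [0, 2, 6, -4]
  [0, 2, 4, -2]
λ = 2: alg = 4, geom = 3

Step 1 — factor the characteristic polynomial to read off the algebraic multiplicities:
  χ_A(x) = (x - 2)^4

Step 2 — compute geometric multiplicities via the rank-nullity identity g(λ) = n − rank(A − λI):
  rank(A − (2)·I) = 1, so dim ker(A − (2)·I) = n − 1 = 3

Summary:
  λ = 2: algebraic multiplicity = 4, geometric multiplicity = 3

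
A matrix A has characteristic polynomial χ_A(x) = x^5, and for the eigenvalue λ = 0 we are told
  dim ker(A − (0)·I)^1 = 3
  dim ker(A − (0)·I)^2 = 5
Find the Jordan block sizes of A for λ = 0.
Block sizes for λ = 0: [2, 2, 1]

From the dimensions of kernels of powers, the number of Jordan blocks of size at least j is d_j − d_{j−1} where d_j = dim ker(N^j) (with d_0 = 0). Computing the differences gives [3, 2].
The number of blocks of size exactly k is (#blocks of size ≥ k) − (#blocks of size ≥ k + 1), so the partition is: 1 block(s) of size 1, 2 block(s) of size 2.
In nonincreasing order the block sizes are [2, 2, 1].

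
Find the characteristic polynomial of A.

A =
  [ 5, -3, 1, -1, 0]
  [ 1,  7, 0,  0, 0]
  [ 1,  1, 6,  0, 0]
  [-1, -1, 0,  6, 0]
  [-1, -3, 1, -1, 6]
x^5 - 30*x^4 + 360*x^3 - 2160*x^2 + 6480*x - 7776

Expanding det(x·I − A) (e.g. by cofactor expansion or by noting that A is similar to its Jordan form J, which has the same characteristic polynomial as A) gives
  χ_A(x) = x^5 - 30*x^4 + 360*x^3 - 2160*x^2 + 6480*x - 7776
which factors as (x - 6)^5. The eigenvalues (with algebraic multiplicities) are λ = 6 with multiplicity 5.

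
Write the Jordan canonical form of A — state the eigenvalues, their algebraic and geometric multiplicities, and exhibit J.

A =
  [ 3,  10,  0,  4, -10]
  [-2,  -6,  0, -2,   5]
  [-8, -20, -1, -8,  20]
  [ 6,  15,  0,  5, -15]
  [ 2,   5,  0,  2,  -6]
J_2(-1) ⊕ J_1(-1) ⊕ J_1(-1) ⊕ J_1(-1)

The characteristic polynomial is
  det(x·I − A) = x^5 + 5*x^4 + 10*x^3 + 10*x^2 + 5*x + 1 = (x + 1)^5

Eigenvalues and multiplicities (the geometric multiplicity of λ is n − rank(A − λI), which equals the number of Jordan blocks for λ):
  λ = -1: algebraic multiplicity = 5, geometric multiplicity = 4

Determining the block sizes for each eigenvalue:
  λ = -1: 4 blocks summing to 5 forces exactly one block of size 2 and the rest size 1 → block sizes [2, 1, 1, 1]

Assembling the blocks gives a Jordan form
J =
  [-1,  1,  0,  0,  0]
  [ 0, -1,  0,  0,  0]
  [ 0,  0, -1,  0,  0]
  [ 0,  0,  0, -1,  0]
  [ 0,  0,  0,  0, -1]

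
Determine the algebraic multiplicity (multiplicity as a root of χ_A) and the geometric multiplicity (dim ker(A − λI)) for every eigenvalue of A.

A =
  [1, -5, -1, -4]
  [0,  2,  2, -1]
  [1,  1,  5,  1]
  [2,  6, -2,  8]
λ = 4: alg = 4, geom = 2

Step 1 — factor the characteristic polynomial to read off the algebraic multiplicities:
  χ_A(x) = (x - 4)^4

Step 2 — compute geometric multiplicities via the rank-nullity identity g(λ) = n − rank(A − λI):
  rank(A − (4)·I) = 2, so dim ker(A − (4)·I) = n − 2 = 2

Summary:
  λ = 4: algebraic multiplicity = 4, geometric multiplicity = 2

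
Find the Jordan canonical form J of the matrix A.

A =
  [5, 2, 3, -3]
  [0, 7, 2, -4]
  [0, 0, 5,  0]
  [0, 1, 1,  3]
J_3(5) ⊕ J_1(5)

The characteristic polynomial is
  det(x·I − A) = x^4 - 20*x^3 + 150*x^2 - 500*x + 625 = (x - 5)^4

Eigenvalues and multiplicities (the geometric multiplicity of λ is n − rank(A − λI), which equals the number of Jordan blocks for λ):
  λ = 5: algebraic multiplicity = 4, geometric multiplicity = 2

Determining the block sizes for each eigenvalue:
  λ = 5: with am = 4 and gm = 2, the partition is not yet determined (e.g. several partitions of 4 into 2 parts exist). Let N = A − (5)·I. Computing rank(N^1) = 2, rank(N^2) = 1, rank(N^3) = 0; the number of blocks of size ≥ j is rank(N^{j−1}) − rank(N^j), giving [2, 1, 1]. So we have 1 block(s) of size 3, 1 block(s) of size 1 → block sizes [3, 1]

Assembling the blocks gives a Jordan form
J =
  [5, 1, 0, 0]
  [0, 5, 1, 0]
  [0, 0, 5, 0]
  [0, 0, 0, 5]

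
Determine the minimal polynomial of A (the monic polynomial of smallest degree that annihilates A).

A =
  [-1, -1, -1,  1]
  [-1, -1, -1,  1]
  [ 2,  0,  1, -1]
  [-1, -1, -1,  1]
x^3

The characteristic polynomial is χ_A(x) = x^4, so the eigenvalues are known. The minimal polynomial is
  m_A(x) = Π_λ (x − λ)^{k_λ}
where k_λ is the size of the *largest* Jordan block for λ (equivalently, the smallest k with (A − λI)^k v = 0 for every generalised eigenvector v of λ).

  λ = 0: largest Jordan block has size 3, contributing (x − 0)^3

So m_A(x) = x^3 = x^3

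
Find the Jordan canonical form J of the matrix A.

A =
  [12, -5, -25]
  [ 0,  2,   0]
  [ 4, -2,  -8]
J_2(2) ⊕ J_1(2)

The characteristic polynomial is
  det(x·I − A) = x^3 - 6*x^2 + 12*x - 8 = (x - 2)^3

Eigenvalues and multiplicities (the geometric multiplicity of λ is n − rank(A − λI), which equals the number of Jordan blocks for λ):
  λ = 2: algebraic multiplicity = 3, geometric multiplicity = 2

Determining the block sizes for each eigenvalue:
  λ = 2: 2 blocks summing to 3 forces exactly one block of size 2 and the rest size 1 → block sizes [2, 1]

Assembling the blocks gives a Jordan form
J =
  [2, 1, 0]
  [0, 2, 0]
  [0, 0, 2]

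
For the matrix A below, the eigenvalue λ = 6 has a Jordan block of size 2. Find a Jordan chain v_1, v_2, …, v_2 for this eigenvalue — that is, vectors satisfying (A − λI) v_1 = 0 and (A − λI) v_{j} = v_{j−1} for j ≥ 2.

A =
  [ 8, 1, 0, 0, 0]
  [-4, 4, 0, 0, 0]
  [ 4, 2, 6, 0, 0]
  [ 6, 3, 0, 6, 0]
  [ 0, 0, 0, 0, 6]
A Jordan chain for λ = 6 of length 2:
v_1 = (2, -4, 4, 6, 0)ᵀ
v_2 = (1, 0, 0, 0, 0)ᵀ

Let N = A − (6)·I. We want v_2 with N^2 v_2 = 0 but N^1 v_2 ≠ 0; then v_{j-1} := N · v_j for j = 2, …, 2.

Pick v_2 = (1, 0, 0, 0, 0)ᵀ.
Then v_1 = N · v_2 = (2, -4, 4, 6, 0)ᵀ.

Sanity check: (A − (6)·I) v_1 = (0, 0, 0, 0, 0)ᵀ = 0. ✓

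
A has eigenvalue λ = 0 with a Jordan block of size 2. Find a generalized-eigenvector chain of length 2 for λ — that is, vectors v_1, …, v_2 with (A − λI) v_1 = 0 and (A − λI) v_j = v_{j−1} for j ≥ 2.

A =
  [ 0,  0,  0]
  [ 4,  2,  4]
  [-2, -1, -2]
A Jordan chain for λ = 0 of length 2:
v_1 = (0, 4, -2)ᵀ
v_2 = (1, 0, 0)ᵀ

Let N = A − (0)·I. We want v_2 with N^2 v_2 = 0 but N^1 v_2 ≠ 0; then v_{j-1} := N · v_j for j = 2, …, 2.

Pick v_2 = (1, 0, 0)ᵀ.
Then v_1 = N · v_2 = (0, 4, -2)ᵀ.

Sanity check: (A − (0)·I) v_1 = (0, 0, 0)ᵀ = 0. ✓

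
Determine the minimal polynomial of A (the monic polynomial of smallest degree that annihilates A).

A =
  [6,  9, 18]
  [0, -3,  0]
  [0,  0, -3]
x^2 - 3*x - 18

The characteristic polynomial is χ_A(x) = (x - 6)*(x + 3)^2, so the eigenvalues are known. The minimal polynomial is
  m_A(x) = Π_λ (x − λ)^{k_λ}
where k_λ is the size of the *largest* Jordan block for λ (equivalently, the smallest k with (A − λI)^k v = 0 for every generalised eigenvector v of λ).

  λ = -3: largest Jordan block has size 1, contributing (x + 3)
  λ = 6: largest Jordan block has size 1, contributing (x − 6)

So m_A(x) = (x - 6)*(x + 3) = x^2 - 3*x - 18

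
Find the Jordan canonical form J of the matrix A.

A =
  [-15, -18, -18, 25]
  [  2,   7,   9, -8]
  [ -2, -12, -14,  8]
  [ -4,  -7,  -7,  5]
J_3(-5) ⊕ J_1(-2)

The characteristic polynomial is
  det(x·I − A) = x^4 + 17*x^3 + 105*x^2 + 275*x + 250 = (x + 2)*(x + 5)^3

Eigenvalues and multiplicities (the geometric multiplicity of λ is n − rank(A − λI), which equals the number of Jordan blocks for λ):
  λ = -5: algebraic multiplicity = 3, geometric multiplicity = 1
  λ = -2: algebraic multiplicity = 1, geometric multiplicity = 1

Determining the block sizes for each eigenvalue:
  λ = -5: one block (gm = 1), so the single block has size am = 3 → block sizes [3]
  λ = -2: one block (gm = 1), so the single block has size am = 1 → block sizes [1]

Assembling the blocks gives a Jordan form
J =
  [-5,  1,  0,  0]
  [ 0, -5,  1,  0]
  [ 0,  0, -5,  0]
  [ 0,  0,  0, -2]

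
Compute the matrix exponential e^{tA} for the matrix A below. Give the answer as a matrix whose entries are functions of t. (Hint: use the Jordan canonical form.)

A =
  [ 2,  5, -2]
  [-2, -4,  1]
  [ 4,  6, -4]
e^{tA} =
  [-t^2*exp(-2*t) + 4*t*exp(-2*t) + exp(-2*t), -t^2*exp(-2*t) + 5*t*exp(-2*t), t^2*exp(-2*t)/2 - 2*t*exp(-2*t)]
  [-2*t*exp(-2*t), -2*t*exp(-2*t) + exp(-2*t), t*exp(-2*t)]
  [-2*t^2*exp(-2*t) + 4*t*exp(-2*t), -2*t^2*exp(-2*t) + 6*t*exp(-2*t), t^2*exp(-2*t) - 2*t*exp(-2*t) + exp(-2*t)]

Strategy: write A = P · J · P⁻¹ where J is a Jordan canonical form, so e^{tA} = P · e^{tJ} · P⁻¹, and e^{tJ} can be computed block-by-block.

A has Jordan form
J =
  [-2,  1,  0]
  [ 0, -2,  1]
  [ 0,  0, -2]
(up to reordering of blocks).

Per-block formulas:
  For a 3×3 Jordan block J_3(-2): exp(t · J_3(-2)) = e^(-2t)·(I + t·N + (t^2/2)·N^2), where N is the 3×3 nilpotent shift.

After assembling e^{tJ} and conjugating by P, we get:

e^{tA} =
  [-t^2*exp(-2*t) + 4*t*exp(-2*t) + exp(-2*t), -t^2*exp(-2*t) + 5*t*exp(-2*t), t^2*exp(-2*t)/2 - 2*t*exp(-2*t)]
  [-2*t*exp(-2*t), -2*t*exp(-2*t) + exp(-2*t), t*exp(-2*t)]
  [-2*t^2*exp(-2*t) + 4*t*exp(-2*t), -2*t^2*exp(-2*t) + 6*t*exp(-2*t), t^2*exp(-2*t) - 2*t*exp(-2*t) + exp(-2*t)]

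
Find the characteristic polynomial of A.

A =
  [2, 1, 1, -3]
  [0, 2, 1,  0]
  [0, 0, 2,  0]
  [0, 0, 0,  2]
x^4 - 8*x^3 + 24*x^2 - 32*x + 16

Expanding det(x·I − A) (e.g. by cofactor expansion or by noting that A is similar to its Jordan form J, which has the same characteristic polynomial as A) gives
  χ_A(x) = x^4 - 8*x^3 + 24*x^2 - 32*x + 16
which factors as (x - 2)^4. The eigenvalues (with algebraic multiplicities) are λ = 2 with multiplicity 4.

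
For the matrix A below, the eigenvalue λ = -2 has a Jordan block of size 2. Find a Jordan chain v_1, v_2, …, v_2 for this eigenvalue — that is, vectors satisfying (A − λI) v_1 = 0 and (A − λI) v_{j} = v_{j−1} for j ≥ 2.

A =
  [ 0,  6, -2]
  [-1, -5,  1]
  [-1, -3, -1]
A Jordan chain for λ = -2 of length 2:
v_1 = (2, -1, -1)ᵀ
v_2 = (1, 0, 0)ᵀ

Let N = A − (-2)·I. We want v_2 with N^2 v_2 = 0 but N^1 v_2 ≠ 0; then v_{j-1} := N · v_j for j = 2, …, 2.

Pick v_2 = (1, 0, 0)ᵀ.
Then v_1 = N · v_2 = (2, -1, -1)ᵀ.

Sanity check: (A − (-2)·I) v_1 = (0, 0, 0)ᵀ = 0. ✓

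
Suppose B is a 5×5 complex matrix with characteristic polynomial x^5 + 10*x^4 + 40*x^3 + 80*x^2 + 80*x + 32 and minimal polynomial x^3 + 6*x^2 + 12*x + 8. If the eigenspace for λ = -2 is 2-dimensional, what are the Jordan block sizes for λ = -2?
Block sizes for λ = -2: [3, 2]

Step 1 — from the characteristic polynomial, algebraic multiplicity of λ = -2 is 5. From dim ker(B − (-2)·I) = 2, there are exactly 2 Jordan blocks for λ = -2.
Step 2 — from the minimal polynomial, the factor (x + 2)^3 tells us the largest block for λ = -2 has size 3.
Step 3 — with total size 5, 2 blocks, and largest block 3, the block sizes (in nonincreasing order) are [3, 2].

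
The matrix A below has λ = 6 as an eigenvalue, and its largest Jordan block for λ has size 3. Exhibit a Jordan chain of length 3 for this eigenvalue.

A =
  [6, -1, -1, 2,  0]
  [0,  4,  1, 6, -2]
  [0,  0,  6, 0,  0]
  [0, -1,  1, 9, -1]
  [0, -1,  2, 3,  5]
A Jordan chain for λ = 6 of length 3:
v_1 = (1, 0, 0, 0, 0)ᵀ
v_2 = (-1, 1, 0, 1, 2)ᵀ
v_3 = (0, 0, 1, 0, 0)ᵀ

Let N = A − (6)·I. We want v_3 with N^3 v_3 = 0 but N^2 v_3 ≠ 0; then v_{j-1} := N · v_j for j = 3, …, 2.

Pick v_3 = (0, 0, 1, 0, 0)ᵀ.
Then v_2 = N · v_3 = (-1, 1, 0, 1, 2)ᵀ.
Then v_1 = N · v_2 = (1, 0, 0, 0, 0)ᵀ.

Sanity check: (A − (6)·I) v_1 = (0, 0, 0, 0, 0)ᵀ = 0. ✓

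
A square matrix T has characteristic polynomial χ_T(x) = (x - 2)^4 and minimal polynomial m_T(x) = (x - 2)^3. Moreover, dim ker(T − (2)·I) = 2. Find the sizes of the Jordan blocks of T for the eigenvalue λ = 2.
Block sizes for λ = 2: [3, 1]

Step 1 — from the characteristic polynomial, algebraic multiplicity of λ = 2 is 4. From dim ker(T − (2)·I) = 2, there are exactly 2 Jordan blocks for λ = 2.
Step 2 — from the minimal polynomial, the factor (x − 2)^3 tells us the largest block for λ = 2 has size 3.
Step 3 — with total size 4, 2 blocks, and largest block 3, the block sizes (in nonincreasing order) are [3, 1].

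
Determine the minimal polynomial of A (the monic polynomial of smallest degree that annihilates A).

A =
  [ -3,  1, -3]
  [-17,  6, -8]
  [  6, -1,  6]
x^3 - 9*x^2 + 27*x - 27

The characteristic polynomial is χ_A(x) = (x - 3)^3, so the eigenvalues are known. The minimal polynomial is
  m_A(x) = Π_λ (x − λ)^{k_λ}
where k_λ is the size of the *largest* Jordan block for λ (equivalently, the smallest k with (A − λI)^k v = 0 for every generalised eigenvector v of λ).

  λ = 3: largest Jordan block has size 3, contributing (x − 3)^3

So m_A(x) = (x - 3)^3 = x^3 - 9*x^2 + 27*x - 27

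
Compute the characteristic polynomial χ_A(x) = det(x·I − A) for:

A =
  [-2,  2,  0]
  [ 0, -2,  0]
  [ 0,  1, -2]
x^3 + 6*x^2 + 12*x + 8

Expanding det(x·I − A) (e.g. by cofactor expansion or by noting that A is similar to its Jordan form J, which has the same characteristic polynomial as A) gives
  χ_A(x) = x^3 + 6*x^2 + 12*x + 8
which factors as (x + 2)^3. The eigenvalues (with algebraic multiplicities) are λ = -2 with multiplicity 3.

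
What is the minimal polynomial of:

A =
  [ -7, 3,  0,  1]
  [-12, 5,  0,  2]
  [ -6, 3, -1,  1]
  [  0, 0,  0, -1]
x^2 + 2*x + 1

The characteristic polynomial is χ_A(x) = (x + 1)^4, so the eigenvalues are known. The minimal polynomial is
  m_A(x) = Π_λ (x − λ)^{k_λ}
where k_λ is the size of the *largest* Jordan block for λ (equivalently, the smallest k with (A − λI)^k v = 0 for every generalised eigenvector v of λ).

  λ = -1: largest Jordan block has size 2, contributing (x + 1)^2

So m_A(x) = (x + 1)^2 = x^2 + 2*x + 1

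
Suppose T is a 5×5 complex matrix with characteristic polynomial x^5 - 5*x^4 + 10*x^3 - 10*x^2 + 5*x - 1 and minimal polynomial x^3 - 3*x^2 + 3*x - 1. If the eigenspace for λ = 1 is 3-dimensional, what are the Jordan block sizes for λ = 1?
Block sizes for λ = 1: [3, 1, 1]

Step 1 — from the characteristic polynomial, algebraic multiplicity of λ = 1 is 5. From dim ker(T − (1)·I) = 3, there are exactly 3 Jordan blocks for λ = 1.
Step 2 — from the minimal polynomial, the factor (x − 1)^3 tells us the largest block for λ = 1 has size 3.
Step 3 — with total size 5, 3 blocks, and largest block 3, the block sizes (in nonincreasing order) are [3, 1, 1].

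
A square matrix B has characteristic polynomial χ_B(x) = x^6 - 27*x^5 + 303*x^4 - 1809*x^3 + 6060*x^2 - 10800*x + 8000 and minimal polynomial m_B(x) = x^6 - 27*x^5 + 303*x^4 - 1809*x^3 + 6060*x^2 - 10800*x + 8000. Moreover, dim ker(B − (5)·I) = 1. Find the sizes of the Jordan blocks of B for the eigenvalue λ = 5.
Block sizes for λ = 5: [3]

Step 1 — from the characteristic polynomial, algebraic multiplicity of λ = 5 is 3. From dim ker(B − (5)·I) = 1, there are exactly 1 Jordan blocks for λ = 5.
Step 2 — from the minimal polynomial, the factor (x − 5)^3 tells us the largest block for λ = 5 has size 3.
Step 3 — with total size 3, 1 blocks, and largest block 3, the block sizes (in nonincreasing order) are [3].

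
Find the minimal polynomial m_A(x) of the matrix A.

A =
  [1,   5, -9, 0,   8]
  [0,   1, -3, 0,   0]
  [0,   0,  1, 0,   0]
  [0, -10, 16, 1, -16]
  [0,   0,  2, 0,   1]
x^3 - 3*x^2 + 3*x - 1

The characteristic polynomial is χ_A(x) = (x - 1)^5, so the eigenvalues are known. The minimal polynomial is
  m_A(x) = Π_λ (x − λ)^{k_λ}
where k_λ is the size of the *largest* Jordan block for λ (equivalently, the smallest k with (A − λI)^k v = 0 for every generalised eigenvector v of λ).

  λ = 1: largest Jordan block has size 3, contributing (x − 1)^3

So m_A(x) = (x - 1)^3 = x^3 - 3*x^2 + 3*x - 1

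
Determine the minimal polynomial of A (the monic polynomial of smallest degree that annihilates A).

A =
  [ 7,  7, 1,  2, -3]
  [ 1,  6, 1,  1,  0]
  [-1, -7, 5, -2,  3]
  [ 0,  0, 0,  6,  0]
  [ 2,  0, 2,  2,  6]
x^3 - 18*x^2 + 108*x - 216

The characteristic polynomial is χ_A(x) = (x - 6)^5, so the eigenvalues are known. The minimal polynomial is
  m_A(x) = Π_λ (x − λ)^{k_λ}
where k_λ is the size of the *largest* Jordan block for λ (equivalently, the smallest k with (A − λI)^k v = 0 for every generalised eigenvector v of λ).

  λ = 6: largest Jordan block has size 3, contributing (x − 6)^3

So m_A(x) = (x - 6)^3 = x^3 - 18*x^2 + 108*x - 216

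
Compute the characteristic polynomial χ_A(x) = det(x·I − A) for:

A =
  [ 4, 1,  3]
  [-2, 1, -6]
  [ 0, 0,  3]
x^3 - 8*x^2 + 21*x - 18

Expanding det(x·I − A) (e.g. by cofactor expansion or by noting that A is similar to its Jordan form J, which has the same characteristic polynomial as A) gives
  χ_A(x) = x^3 - 8*x^2 + 21*x - 18
which factors as (x - 3)^2*(x - 2). The eigenvalues (with algebraic multiplicities) are λ = 2 with multiplicity 1, λ = 3 with multiplicity 2.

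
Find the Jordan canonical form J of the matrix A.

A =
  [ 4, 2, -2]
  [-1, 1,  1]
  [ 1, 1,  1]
J_2(2) ⊕ J_1(2)

The characteristic polynomial is
  det(x·I − A) = x^3 - 6*x^2 + 12*x - 8 = (x - 2)^3

Eigenvalues and multiplicities (the geometric multiplicity of λ is n − rank(A − λI), which equals the number of Jordan blocks for λ):
  λ = 2: algebraic multiplicity = 3, geometric multiplicity = 2

Determining the block sizes for each eigenvalue:
  λ = 2: 2 blocks summing to 3 forces exactly one block of size 2 and the rest size 1 → block sizes [2, 1]

Assembling the blocks gives a Jordan form
J =
  [2, 1, 0]
  [0, 2, 0]
  [0, 0, 2]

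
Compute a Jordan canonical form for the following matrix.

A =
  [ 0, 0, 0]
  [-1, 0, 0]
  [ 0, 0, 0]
J_2(0) ⊕ J_1(0)

The characteristic polynomial is
  det(x·I − A) = x^3

Eigenvalues and multiplicities (the geometric multiplicity of λ is n − rank(A − λI), which equals the number of Jordan blocks for λ):
  λ = 0: algebraic multiplicity = 3, geometric multiplicity = 2

Determining the block sizes for each eigenvalue:
  λ = 0: 2 blocks summing to 3 forces exactly one block of size 2 and the rest size 1 → block sizes [2, 1]

Assembling the blocks gives a Jordan form
J =
  [0, 1, 0]
  [0, 0, 0]
  [0, 0, 0]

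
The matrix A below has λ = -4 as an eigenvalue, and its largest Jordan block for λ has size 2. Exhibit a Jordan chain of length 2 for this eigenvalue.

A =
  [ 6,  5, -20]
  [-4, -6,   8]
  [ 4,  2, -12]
A Jordan chain for λ = -4 of length 2:
v_1 = (10, -4, 4)ᵀ
v_2 = (1, 0, 0)ᵀ

Let N = A − (-4)·I. We want v_2 with N^2 v_2 = 0 but N^1 v_2 ≠ 0; then v_{j-1} := N · v_j for j = 2, …, 2.

Pick v_2 = (1, 0, 0)ᵀ.
Then v_1 = N · v_2 = (10, -4, 4)ᵀ.

Sanity check: (A − (-4)·I) v_1 = (0, 0, 0)ᵀ = 0. ✓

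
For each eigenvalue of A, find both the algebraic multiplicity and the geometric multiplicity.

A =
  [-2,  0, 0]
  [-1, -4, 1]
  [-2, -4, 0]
λ = -2: alg = 3, geom = 2

Step 1 — factor the characteristic polynomial to read off the algebraic multiplicities:
  χ_A(x) = (x + 2)^3

Step 2 — compute geometric multiplicities via the rank-nullity identity g(λ) = n − rank(A − λI):
  rank(A − (-2)·I) = 1, so dim ker(A − (-2)·I) = n − 1 = 2

Summary:
  λ = -2: algebraic multiplicity = 3, geometric multiplicity = 2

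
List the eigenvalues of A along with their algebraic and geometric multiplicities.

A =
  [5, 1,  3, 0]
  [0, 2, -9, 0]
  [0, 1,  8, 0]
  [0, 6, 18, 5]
λ = 5: alg = 4, geom = 3

Step 1 — factor the characteristic polynomial to read off the algebraic multiplicities:
  χ_A(x) = (x - 5)^4

Step 2 — compute geometric multiplicities via the rank-nullity identity g(λ) = n − rank(A − λI):
  rank(A − (5)·I) = 1, so dim ker(A − (5)·I) = n − 1 = 3

Summary:
  λ = 5: algebraic multiplicity = 4, geometric multiplicity = 3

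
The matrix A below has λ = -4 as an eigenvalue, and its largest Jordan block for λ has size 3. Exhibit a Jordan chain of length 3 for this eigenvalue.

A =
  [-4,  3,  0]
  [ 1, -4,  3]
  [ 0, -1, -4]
A Jordan chain for λ = -4 of length 3:
v_1 = (3, 0, -1)ᵀ
v_2 = (0, 1, 0)ᵀ
v_3 = (1, 0, 0)ᵀ

Let N = A − (-4)·I. We want v_3 with N^3 v_3 = 0 but N^2 v_3 ≠ 0; then v_{j-1} := N · v_j for j = 3, …, 2.

Pick v_3 = (1, 0, 0)ᵀ.
Then v_2 = N · v_3 = (0, 1, 0)ᵀ.
Then v_1 = N · v_2 = (3, 0, -1)ᵀ.

Sanity check: (A − (-4)·I) v_1 = (0, 0, 0)ᵀ = 0. ✓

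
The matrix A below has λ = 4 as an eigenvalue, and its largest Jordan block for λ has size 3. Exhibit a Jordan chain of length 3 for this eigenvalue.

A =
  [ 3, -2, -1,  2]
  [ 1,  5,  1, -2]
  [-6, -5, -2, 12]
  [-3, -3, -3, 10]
A Jordan chain for λ = 4 of length 3:
v_1 = (-1, 0, 1, 0)ᵀ
v_2 = (-1, 1, -6, -3)ᵀ
v_3 = (1, 0, 0, 0)ᵀ

Let N = A − (4)·I. We want v_3 with N^3 v_3 = 0 but N^2 v_3 ≠ 0; then v_{j-1} := N · v_j for j = 3, …, 2.

Pick v_3 = (1, 0, 0, 0)ᵀ.
Then v_2 = N · v_3 = (-1, 1, -6, -3)ᵀ.
Then v_1 = N · v_2 = (-1, 0, 1, 0)ᵀ.

Sanity check: (A − (4)·I) v_1 = (0, 0, 0, 0)ᵀ = 0. ✓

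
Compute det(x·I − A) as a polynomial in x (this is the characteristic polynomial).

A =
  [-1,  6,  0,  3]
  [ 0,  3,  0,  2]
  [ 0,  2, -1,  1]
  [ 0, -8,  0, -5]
x^4 + 4*x^3 + 6*x^2 + 4*x + 1

Expanding det(x·I − A) (e.g. by cofactor expansion or by noting that A is similar to its Jordan form J, which has the same characteristic polynomial as A) gives
  χ_A(x) = x^4 + 4*x^3 + 6*x^2 + 4*x + 1
which factors as (x + 1)^4. The eigenvalues (with algebraic multiplicities) are λ = -1 with multiplicity 4.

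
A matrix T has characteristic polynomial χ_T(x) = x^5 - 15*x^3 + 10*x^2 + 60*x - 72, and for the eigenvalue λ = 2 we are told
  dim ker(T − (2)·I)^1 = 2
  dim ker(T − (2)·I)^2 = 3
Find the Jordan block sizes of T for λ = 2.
Block sizes for λ = 2: [2, 1]

From the dimensions of kernels of powers, the number of Jordan blocks of size at least j is d_j − d_{j−1} where d_j = dim ker(N^j) (with d_0 = 0). Computing the differences gives [2, 1].
The number of blocks of size exactly k is (#blocks of size ≥ k) − (#blocks of size ≥ k + 1), so the partition is: 1 block(s) of size 1, 1 block(s) of size 2.
In nonincreasing order the block sizes are [2, 1].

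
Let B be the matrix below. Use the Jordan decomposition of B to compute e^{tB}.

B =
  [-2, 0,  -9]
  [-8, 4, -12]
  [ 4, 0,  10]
e^{tB} =
  [-6*t*exp(4*t) + exp(4*t), 0, -9*t*exp(4*t)]
  [-8*t*exp(4*t), exp(4*t), -12*t*exp(4*t)]
  [4*t*exp(4*t), 0, 6*t*exp(4*t) + exp(4*t)]

Strategy: write B = P · J · P⁻¹ where J is a Jordan canonical form, so e^{tB} = P · e^{tJ} · P⁻¹, and e^{tJ} can be computed block-by-block.

B has Jordan form
J =
  [4, 1, 0]
  [0, 4, 0]
  [0, 0, 4]
(up to reordering of blocks).

Per-block formulas:
  For a 2×2 Jordan block J_2(4): exp(t · J_2(4)) = e^(4t)·(I + t·N), where N is the 2×2 nilpotent shift.
  For a 1×1 block at λ = 4: exp(t · [4]) = [e^(4t)].

After assembling e^{tJ} and conjugating by P, we get:

e^{tB} =
  [-6*t*exp(4*t) + exp(4*t), 0, -9*t*exp(4*t)]
  [-8*t*exp(4*t), exp(4*t), -12*t*exp(4*t)]
  [4*t*exp(4*t), 0, 6*t*exp(4*t) + exp(4*t)]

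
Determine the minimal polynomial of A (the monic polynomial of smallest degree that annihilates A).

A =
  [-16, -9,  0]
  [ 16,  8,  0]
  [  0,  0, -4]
x^2 + 8*x + 16

The characteristic polynomial is χ_A(x) = (x + 4)^3, so the eigenvalues are known. The minimal polynomial is
  m_A(x) = Π_λ (x − λ)^{k_λ}
where k_λ is the size of the *largest* Jordan block for λ (equivalently, the smallest k with (A − λI)^k v = 0 for every generalised eigenvector v of λ).

  λ = -4: largest Jordan block has size 2, contributing (x + 4)^2

So m_A(x) = (x + 4)^2 = x^2 + 8*x + 16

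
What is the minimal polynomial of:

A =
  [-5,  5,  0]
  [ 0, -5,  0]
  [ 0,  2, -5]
x^2 + 10*x + 25

The characteristic polynomial is χ_A(x) = (x + 5)^3, so the eigenvalues are known. The minimal polynomial is
  m_A(x) = Π_λ (x − λ)^{k_λ}
where k_λ is the size of the *largest* Jordan block for λ (equivalently, the smallest k with (A − λI)^k v = 0 for every generalised eigenvector v of λ).

  λ = -5: largest Jordan block has size 2, contributing (x + 5)^2

So m_A(x) = (x + 5)^2 = x^2 + 10*x + 25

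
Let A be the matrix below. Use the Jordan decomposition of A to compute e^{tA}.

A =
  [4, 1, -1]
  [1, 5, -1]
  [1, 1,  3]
e^{tA} =
  [exp(4*t), t*exp(4*t), -t*exp(4*t)]
  [t*exp(4*t), t^2*exp(4*t)/2 + t*exp(4*t) + exp(4*t), -t^2*exp(4*t)/2 - t*exp(4*t)]
  [t*exp(4*t), t^2*exp(4*t)/2 + t*exp(4*t), -t^2*exp(4*t)/2 - t*exp(4*t) + exp(4*t)]

Strategy: write A = P · J · P⁻¹ where J is a Jordan canonical form, so e^{tA} = P · e^{tJ} · P⁻¹, and e^{tJ} can be computed block-by-block.

A has Jordan form
J =
  [4, 1, 0]
  [0, 4, 1]
  [0, 0, 4]
(up to reordering of blocks).

Per-block formulas:
  For a 3×3 Jordan block J_3(4): exp(t · J_3(4)) = e^(4t)·(I + t·N + (t^2/2)·N^2), where N is the 3×3 nilpotent shift.

After assembling e^{tJ} and conjugating by P, we get:

e^{tA} =
  [exp(4*t), t*exp(4*t), -t*exp(4*t)]
  [t*exp(4*t), t^2*exp(4*t)/2 + t*exp(4*t) + exp(4*t), -t^2*exp(4*t)/2 - t*exp(4*t)]
  [t*exp(4*t), t^2*exp(4*t)/2 + t*exp(4*t), -t^2*exp(4*t)/2 - t*exp(4*t) + exp(4*t)]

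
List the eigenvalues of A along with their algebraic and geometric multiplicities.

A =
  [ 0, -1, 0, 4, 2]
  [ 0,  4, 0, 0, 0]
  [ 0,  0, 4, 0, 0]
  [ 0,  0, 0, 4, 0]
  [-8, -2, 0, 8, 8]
λ = 4: alg = 5, geom = 4

Step 1 — factor the characteristic polynomial to read off the algebraic multiplicities:
  χ_A(x) = (x - 4)^5

Step 2 — compute geometric multiplicities via the rank-nullity identity g(λ) = n − rank(A − λI):
  rank(A − (4)·I) = 1, so dim ker(A − (4)·I) = n − 1 = 4

Summary:
  λ = 4: algebraic multiplicity = 5, geometric multiplicity = 4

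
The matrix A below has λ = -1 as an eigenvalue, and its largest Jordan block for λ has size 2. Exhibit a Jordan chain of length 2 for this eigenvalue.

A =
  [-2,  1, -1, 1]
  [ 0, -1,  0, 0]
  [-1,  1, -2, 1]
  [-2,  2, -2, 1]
A Jordan chain for λ = -1 of length 2:
v_1 = (-1, 0, -1, -2)ᵀ
v_2 = (1, 0, 0, 0)ᵀ

Let N = A − (-1)·I. We want v_2 with N^2 v_2 = 0 but N^1 v_2 ≠ 0; then v_{j-1} := N · v_j for j = 2, …, 2.

Pick v_2 = (1, 0, 0, 0)ᵀ.
Then v_1 = N · v_2 = (-1, 0, -1, -2)ᵀ.

Sanity check: (A − (-1)·I) v_1 = (0, 0, 0, 0)ᵀ = 0. ✓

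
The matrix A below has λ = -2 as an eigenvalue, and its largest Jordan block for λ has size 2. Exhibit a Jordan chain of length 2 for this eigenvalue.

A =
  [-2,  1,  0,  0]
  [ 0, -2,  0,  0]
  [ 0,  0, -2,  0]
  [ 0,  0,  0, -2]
A Jordan chain for λ = -2 of length 2:
v_1 = (1, 0, 0, 0)ᵀ
v_2 = (0, 1, 0, 0)ᵀ

Let N = A − (-2)·I. We want v_2 with N^2 v_2 = 0 but N^1 v_2 ≠ 0; then v_{j-1} := N · v_j for j = 2, …, 2.

Pick v_2 = (0, 1, 0, 0)ᵀ.
Then v_1 = N · v_2 = (1, 0, 0, 0)ᵀ.

Sanity check: (A − (-2)·I) v_1 = (0, 0, 0, 0)ᵀ = 0. ✓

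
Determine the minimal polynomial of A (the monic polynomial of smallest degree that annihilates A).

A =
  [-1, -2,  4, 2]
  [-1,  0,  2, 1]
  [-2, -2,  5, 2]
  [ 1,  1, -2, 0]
x^2 - 2*x + 1

The characteristic polynomial is χ_A(x) = (x - 1)^4, so the eigenvalues are known. The minimal polynomial is
  m_A(x) = Π_λ (x − λ)^{k_λ}
where k_λ is the size of the *largest* Jordan block for λ (equivalently, the smallest k with (A − λI)^k v = 0 for every generalised eigenvector v of λ).

  λ = 1: largest Jordan block has size 2, contributing (x − 1)^2

So m_A(x) = (x - 1)^2 = x^2 - 2*x + 1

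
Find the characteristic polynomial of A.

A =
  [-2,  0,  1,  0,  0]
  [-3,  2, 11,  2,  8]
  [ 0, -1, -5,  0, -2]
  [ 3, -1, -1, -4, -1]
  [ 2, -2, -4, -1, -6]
x^5 + 15*x^4 + 90*x^3 + 270*x^2 + 405*x + 243

Expanding det(x·I − A) (e.g. by cofactor expansion or by noting that A is similar to its Jordan form J, which has the same characteristic polynomial as A) gives
  χ_A(x) = x^5 + 15*x^4 + 90*x^3 + 270*x^2 + 405*x + 243
which factors as (x + 3)^5. The eigenvalues (with algebraic multiplicities) are λ = -3 with multiplicity 5.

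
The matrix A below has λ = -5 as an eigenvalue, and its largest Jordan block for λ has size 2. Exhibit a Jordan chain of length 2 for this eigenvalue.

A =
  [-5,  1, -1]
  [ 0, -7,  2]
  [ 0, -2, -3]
A Jordan chain for λ = -5 of length 2:
v_1 = (1, -2, -2)ᵀ
v_2 = (0, 1, 0)ᵀ

Let N = A − (-5)·I. We want v_2 with N^2 v_2 = 0 but N^1 v_2 ≠ 0; then v_{j-1} := N · v_j for j = 2, …, 2.

Pick v_2 = (0, 1, 0)ᵀ.
Then v_1 = N · v_2 = (1, -2, -2)ᵀ.

Sanity check: (A − (-5)·I) v_1 = (0, 0, 0)ᵀ = 0. ✓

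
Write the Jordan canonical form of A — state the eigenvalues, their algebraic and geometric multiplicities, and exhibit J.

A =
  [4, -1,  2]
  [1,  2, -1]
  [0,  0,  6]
J_2(3) ⊕ J_1(6)

The characteristic polynomial is
  det(x·I − A) = x^3 - 12*x^2 + 45*x - 54 = (x - 6)*(x - 3)^2

Eigenvalues and multiplicities (the geometric multiplicity of λ is n − rank(A − λI), which equals the number of Jordan blocks for λ):
  λ = 3: algebraic multiplicity = 2, geometric multiplicity = 1
  λ = 6: algebraic multiplicity = 1, geometric multiplicity = 1

Determining the block sizes for each eigenvalue:
  λ = 3: one block (gm = 1), so the single block has size am = 2 → block sizes [2]
  λ = 6: one block (gm = 1), so the single block has size am = 1 → block sizes [1]

Assembling the blocks gives a Jordan form
J =
  [3, 1, 0]
  [0, 3, 0]
  [0, 0, 6]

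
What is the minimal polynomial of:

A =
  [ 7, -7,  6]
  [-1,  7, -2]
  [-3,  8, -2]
x^3 - 12*x^2 + 48*x - 64

The characteristic polynomial is χ_A(x) = (x - 4)^3, so the eigenvalues are known. The minimal polynomial is
  m_A(x) = Π_λ (x − λ)^{k_λ}
where k_λ is the size of the *largest* Jordan block for λ (equivalently, the smallest k with (A − λI)^k v = 0 for every generalised eigenvector v of λ).

  λ = 4: largest Jordan block has size 3, contributing (x − 4)^3

So m_A(x) = (x - 4)^3 = x^3 - 12*x^2 + 48*x - 64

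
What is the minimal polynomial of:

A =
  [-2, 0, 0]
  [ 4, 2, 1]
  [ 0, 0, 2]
x^3 - 2*x^2 - 4*x + 8

The characteristic polynomial is χ_A(x) = (x - 2)^2*(x + 2), so the eigenvalues are known. The minimal polynomial is
  m_A(x) = Π_λ (x − λ)^{k_λ}
where k_λ is the size of the *largest* Jordan block for λ (equivalently, the smallest k with (A − λI)^k v = 0 for every generalised eigenvector v of λ).

  λ = -2: largest Jordan block has size 1, contributing (x + 2)
  λ = 2: largest Jordan block has size 2, contributing (x − 2)^2

So m_A(x) = (x - 2)^2*(x + 2) = x^3 - 2*x^2 - 4*x + 8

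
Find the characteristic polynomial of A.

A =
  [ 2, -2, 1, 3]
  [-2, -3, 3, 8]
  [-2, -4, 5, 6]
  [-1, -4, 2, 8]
x^4 - 12*x^3 + 54*x^2 - 108*x + 81

Expanding det(x·I − A) (e.g. by cofactor expansion or by noting that A is similar to its Jordan form J, which has the same characteristic polynomial as A) gives
  χ_A(x) = x^4 - 12*x^3 + 54*x^2 - 108*x + 81
which factors as (x - 3)^4. The eigenvalues (with algebraic multiplicities) are λ = 3 with multiplicity 4.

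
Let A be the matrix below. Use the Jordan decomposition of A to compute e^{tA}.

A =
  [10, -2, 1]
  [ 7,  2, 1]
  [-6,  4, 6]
e^{tA} =
  [-2*t^2*exp(6*t) + 4*t*exp(6*t) + exp(6*t), 2*t^2*exp(6*t) - 2*t*exp(6*t), t^2*exp(6*t) + t*exp(6*t)]
  [-3*t^2*exp(6*t) + 7*t*exp(6*t), 3*t^2*exp(6*t) - 4*t*exp(6*t) + exp(6*t), 3*t^2*exp(6*t)/2 + t*exp(6*t)]
  [2*t^2*exp(6*t) - 6*t*exp(6*t), -2*t^2*exp(6*t) + 4*t*exp(6*t), -t^2*exp(6*t) + exp(6*t)]

Strategy: write A = P · J · P⁻¹ where J is a Jordan canonical form, so e^{tA} = P · e^{tJ} · P⁻¹, and e^{tJ} can be computed block-by-block.

A has Jordan form
J =
  [6, 1, 0]
  [0, 6, 1]
  [0, 0, 6]
(up to reordering of blocks).

Per-block formulas:
  For a 3×3 Jordan block J_3(6): exp(t · J_3(6)) = e^(6t)·(I + t·N + (t^2/2)·N^2), where N is the 3×3 nilpotent shift.

After assembling e^{tJ} and conjugating by P, we get:

e^{tA} =
  [-2*t^2*exp(6*t) + 4*t*exp(6*t) + exp(6*t), 2*t^2*exp(6*t) - 2*t*exp(6*t), t^2*exp(6*t) + t*exp(6*t)]
  [-3*t^2*exp(6*t) + 7*t*exp(6*t), 3*t^2*exp(6*t) - 4*t*exp(6*t) + exp(6*t), 3*t^2*exp(6*t)/2 + t*exp(6*t)]
  [2*t^2*exp(6*t) - 6*t*exp(6*t), -2*t^2*exp(6*t) + 4*t*exp(6*t), -t^2*exp(6*t) + exp(6*t)]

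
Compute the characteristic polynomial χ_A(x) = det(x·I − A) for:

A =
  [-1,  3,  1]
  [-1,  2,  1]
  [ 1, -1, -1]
x^3

Expanding det(x·I − A) (e.g. by cofactor expansion or by noting that A is similar to its Jordan form J, which has the same characteristic polynomial as A) gives
  χ_A(x) = x^3
which factors as x^3. The eigenvalues (with algebraic multiplicities) are λ = 0 with multiplicity 3.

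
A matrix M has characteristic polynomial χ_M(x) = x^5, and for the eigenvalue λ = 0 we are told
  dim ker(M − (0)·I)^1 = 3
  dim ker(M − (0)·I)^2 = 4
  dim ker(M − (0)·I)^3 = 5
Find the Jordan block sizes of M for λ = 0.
Block sizes for λ = 0: [3, 1, 1]

From the dimensions of kernels of powers, the number of Jordan blocks of size at least j is d_j − d_{j−1} where d_j = dim ker(N^j) (with d_0 = 0). Computing the differences gives [3, 1, 1].
The number of blocks of size exactly k is (#blocks of size ≥ k) − (#blocks of size ≥ k + 1), so the partition is: 2 block(s) of size 1, 1 block(s) of size 3.
In nonincreasing order the block sizes are [3, 1, 1].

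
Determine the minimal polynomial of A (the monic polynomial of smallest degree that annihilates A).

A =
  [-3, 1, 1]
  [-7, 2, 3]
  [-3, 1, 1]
x^3

The characteristic polynomial is χ_A(x) = x^3, so the eigenvalues are known. The minimal polynomial is
  m_A(x) = Π_λ (x − λ)^{k_λ}
where k_λ is the size of the *largest* Jordan block for λ (equivalently, the smallest k with (A − λI)^k v = 0 for every generalised eigenvector v of λ).

  λ = 0: largest Jordan block has size 3, contributing (x − 0)^3

So m_A(x) = x^3 = x^3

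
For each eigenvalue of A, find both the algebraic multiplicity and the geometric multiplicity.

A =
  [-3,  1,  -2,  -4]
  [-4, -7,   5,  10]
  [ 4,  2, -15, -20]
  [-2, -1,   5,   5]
λ = -5: alg = 4, geom = 2

Step 1 — factor the characteristic polynomial to read off the algebraic multiplicities:
  χ_A(x) = (x + 5)^4

Step 2 — compute geometric multiplicities via the rank-nullity identity g(λ) = n − rank(A − λI):
  rank(A − (-5)·I) = 2, so dim ker(A − (-5)·I) = n − 2 = 2

Summary:
  λ = -5: algebraic multiplicity = 4, geometric multiplicity = 2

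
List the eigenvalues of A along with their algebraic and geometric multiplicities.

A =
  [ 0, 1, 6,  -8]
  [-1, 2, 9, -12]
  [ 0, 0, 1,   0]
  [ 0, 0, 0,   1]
λ = 1: alg = 4, geom = 2

Step 1 — factor the characteristic polynomial to read off the algebraic multiplicities:
  χ_A(x) = (x - 1)^4

Step 2 — compute geometric multiplicities via the rank-nullity identity g(λ) = n − rank(A − λI):
  rank(A − (1)·I) = 2, so dim ker(A − (1)·I) = n − 2 = 2

Summary:
  λ = 1: algebraic multiplicity = 4, geometric multiplicity = 2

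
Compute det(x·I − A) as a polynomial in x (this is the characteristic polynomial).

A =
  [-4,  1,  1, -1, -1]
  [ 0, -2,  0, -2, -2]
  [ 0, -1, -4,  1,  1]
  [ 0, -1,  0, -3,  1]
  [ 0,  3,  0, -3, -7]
x^5 + 20*x^4 + 160*x^3 + 640*x^2 + 1280*x + 1024

Expanding det(x·I − A) (e.g. by cofactor expansion or by noting that A is similar to its Jordan form J, which has the same characteristic polynomial as A) gives
  χ_A(x) = x^5 + 20*x^4 + 160*x^3 + 640*x^2 + 1280*x + 1024
which factors as (x + 4)^5. The eigenvalues (with algebraic multiplicities) are λ = -4 with multiplicity 5.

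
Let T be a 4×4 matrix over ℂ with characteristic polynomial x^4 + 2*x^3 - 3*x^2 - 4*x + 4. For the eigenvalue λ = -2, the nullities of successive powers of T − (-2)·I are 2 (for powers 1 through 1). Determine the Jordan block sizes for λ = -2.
Block sizes for λ = -2: [1, 1]

From the dimensions of kernels of powers, the number of Jordan blocks of size at least j is d_j − d_{j−1} where d_j = dim ker(N^j) (with d_0 = 0). Computing the differences gives [2].
The number of blocks of size exactly k is (#blocks of size ≥ k) − (#blocks of size ≥ k + 1), so the partition is: 2 block(s) of size 1.
In nonincreasing order the block sizes are [1, 1].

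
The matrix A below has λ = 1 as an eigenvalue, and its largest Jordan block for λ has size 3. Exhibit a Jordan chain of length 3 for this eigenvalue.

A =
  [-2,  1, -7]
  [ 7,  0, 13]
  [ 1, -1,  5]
A Jordan chain for λ = 1 of length 3:
v_1 = (9, -15, -6)ᵀ
v_2 = (-3, 7, 1)ᵀ
v_3 = (1, 0, 0)ᵀ

Let N = A − (1)·I. We want v_3 with N^3 v_3 = 0 but N^2 v_3 ≠ 0; then v_{j-1} := N · v_j for j = 3, …, 2.

Pick v_3 = (1, 0, 0)ᵀ.
Then v_2 = N · v_3 = (-3, 7, 1)ᵀ.
Then v_1 = N · v_2 = (9, -15, -6)ᵀ.

Sanity check: (A − (1)·I) v_1 = (0, 0, 0)ᵀ = 0. ✓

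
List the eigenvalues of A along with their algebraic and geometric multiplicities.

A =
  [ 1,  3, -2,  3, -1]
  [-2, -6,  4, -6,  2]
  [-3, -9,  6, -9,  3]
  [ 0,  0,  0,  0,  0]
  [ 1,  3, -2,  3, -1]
λ = 0: alg = 5, geom = 4

Step 1 — factor the characteristic polynomial to read off the algebraic multiplicities:
  χ_A(x) = x^5

Step 2 — compute geometric multiplicities via the rank-nullity identity g(λ) = n − rank(A − λI):
  rank(A − (0)·I) = 1, so dim ker(A − (0)·I) = n − 1 = 4

Summary:
  λ = 0: algebraic multiplicity = 5, geometric multiplicity = 4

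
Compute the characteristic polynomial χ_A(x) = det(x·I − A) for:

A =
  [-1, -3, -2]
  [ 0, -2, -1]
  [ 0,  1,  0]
x^3 + 3*x^2 + 3*x + 1

Expanding det(x·I − A) (e.g. by cofactor expansion or by noting that A is similar to its Jordan form J, which has the same characteristic polynomial as A) gives
  χ_A(x) = x^3 + 3*x^2 + 3*x + 1
which factors as (x + 1)^3. The eigenvalues (with algebraic multiplicities) are λ = -1 with multiplicity 3.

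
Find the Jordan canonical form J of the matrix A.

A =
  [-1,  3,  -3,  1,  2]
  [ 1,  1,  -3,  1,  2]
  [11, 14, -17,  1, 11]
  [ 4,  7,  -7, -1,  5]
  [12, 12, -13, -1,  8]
J_3(-2) ⊕ J_2(-2)

The characteristic polynomial is
  det(x·I − A) = x^5 + 10*x^4 + 40*x^3 + 80*x^2 + 80*x + 32 = (x + 2)^5

Eigenvalues and multiplicities (the geometric multiplicity of λ is n − rank(A − λI), which equals the number of Jordan blocks for λ):
  λ = -2: algebraic multiplicity = 5, geometric multiplicity = 2

Determining the block sizes for each eigenvalue:
  λ = -2: with am = 5 and gm = 2, the partition is not yet determined (e.g. several partitions of 5 into 2 parts exist). Let N = A − (-2)·I. Computing rank(N^1) = 3, rank(N^2) = 1, rank(N^3) = 0; the number of blocks of size ≥ j is rank(N^{j−1}) − rank(N^j), giving [2, 2, 1]. So we have 1 block(s) of size 3, 1 block(s) of size 2 → block sizes [3, 2]

Assembling the blocks gives a Jordan form
J =
  [-2,  1,  0,  0,  0]
  [ 0, -2,  1,  0,  0]
  [ 0,  0, -2,  0,  0]
  [ 0,  0,  0, -2,  1]
  [ 0,  0,  0,  0, -2]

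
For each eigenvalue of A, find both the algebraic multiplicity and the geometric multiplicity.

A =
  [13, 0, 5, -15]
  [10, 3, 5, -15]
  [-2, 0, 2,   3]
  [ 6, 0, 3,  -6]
λ = 3: alg = 4, geom = 3

Step 1 — factor the characteristic polynomial to read off the algebraic multiplicities:
  χ_A(x) = (x - 3)^4

Step 2 — compute geometric multiplicities via the rank-nullity identity g(λ) = n − rank(A − λI):
  rank(A − (3)·I) = 1, so dim ker(A − (3)·I) = n − 1 = 3

Summary:
  λ = 3: algebraic multiplicity = 4, geometric multiplicity = 3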